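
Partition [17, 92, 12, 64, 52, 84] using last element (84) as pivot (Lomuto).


Pivot: 84
  17 <= 84: advance i (no swap)
  12 <= 84: swap -> [17, 12, 92, 64, 52, 84]
  64 <= 84: swap -> [17, 12, 64, 92, 52, 84]
  52 <= 84: swap -> [17, 12, 64, 52, 92, 84]
Place pivot at 4: [17, 12, 64, 52, 84, 92]

Partitioned: [17, 12, 64, 52, 84, 92]


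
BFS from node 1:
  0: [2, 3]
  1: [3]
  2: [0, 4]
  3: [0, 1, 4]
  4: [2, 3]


Visit 1, enqueue [3]
Visit 3, enqueue [0, 4]
Visit 0, enqueue [2]
Visit 4, enqueue []
Visit 2, enqueue []

BFS order: [1, 3, 0, 4, 2]


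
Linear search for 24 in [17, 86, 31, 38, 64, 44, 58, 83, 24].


i=0: 17!=24
i=1: 86!=24
i=2: 31!=24
i=3: 38!=24
i=4: 64!=24
i=5: 44!=24
i=6: 58!=24
i=7: 83!=24
i=8: 24==24 found!

Found at 8, 9 comps


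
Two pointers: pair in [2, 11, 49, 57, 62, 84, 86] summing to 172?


lo=0(2)+hi=6(86)=88
lo=1(11)+hi=6(86)=97
lo=2(49)+hi=6(86)=135
lo=3(57)+hi=6(86)=143
lo=4(62)+hi=6(86)=148
lo=5(84)+hi=6(86)=170

No pair found


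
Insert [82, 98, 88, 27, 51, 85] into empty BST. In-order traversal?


Insert 82: root
Insert 98: R from 82
Insert 88: R from 82 -> L from 98
Insert 27: L from 82
Insert 51: L from 82 -> R from 27
Insert 85: R from 82 -> L from 98 -> L from 88

In-order: [27, 51, 82, 85, 88, 98]


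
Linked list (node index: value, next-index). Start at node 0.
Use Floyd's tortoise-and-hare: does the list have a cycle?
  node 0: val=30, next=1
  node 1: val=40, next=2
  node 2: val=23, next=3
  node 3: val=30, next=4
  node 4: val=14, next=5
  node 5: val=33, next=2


Floyd's tortoise (slow, +1) and hare (fast, +2):
  init: slow=0, fast=0
  step 1: slow=1, fast=2
  step 2: slow=2, fast=4
  step 3: slow=3, fast=2
  step 4: slow=4, fast=4
  slow == fast at node 4: cycle detected

Cycle: yes


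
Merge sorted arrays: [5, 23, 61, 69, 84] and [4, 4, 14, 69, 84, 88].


Take 4 from B
Take 4 from B
Take 5 from A
Take 14 from B
Take 23 from A
Take 61 from A
Take 69 from A
Take 69 from B
Take 84 from A

Merged: [4, 4, 5, 14, 23, 61, 69, 69, 84, 84, 88]


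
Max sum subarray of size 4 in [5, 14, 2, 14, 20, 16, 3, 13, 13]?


[0:4]: 35
[1:5]: 50
[2:6]: 52
[3:7]: 53
[4:8]: 52
[5:9]: 45

Max: 53 at [3:7]


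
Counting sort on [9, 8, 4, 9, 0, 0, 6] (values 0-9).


Input: [9, 8, 4, 9, 0, 0, 6]
Counts: [2, 0, 0, 0, 1, 0, 1, 0, 1, 2]

Sorted: [0, 0, 4, 6, 8, 9, 9]


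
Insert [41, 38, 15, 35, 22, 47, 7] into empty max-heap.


Insert 41: [41]
Insert 38: [41, 38]
Insert 15: [41, 38, 15]
Insert 35: [41, 38, 15, 35]
Insert 22: [41, 38, 15, 35, 22]
Insert 47: [47, 38, 41, 35, 22, 15]
Insert 7: [47, 38, 41, 35, 22, 15, 7]

Final heap: [47, 38, 41, 35, 22, 15, 7]


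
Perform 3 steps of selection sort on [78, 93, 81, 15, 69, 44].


Initial: [78, 93, 81, 15, 69, 44]
Step 1: min=15 at 3
  Swap: [15, 93, 81, 78, 69, 44]
Step 2: min=44 at 5
  Swap: [15, 44, 81, 78, 69, 93]
Step 3: min=69 at 4
  Swap: [15, 44, 69, 78, 81, 93]

After 3 steps: [15, 44, 69, 78, 81, 93]


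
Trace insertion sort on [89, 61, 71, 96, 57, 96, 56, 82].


Initial: [89, 61, 71, 96, 57, 96, 56, 82]
Insert 61: [61, 89, 71, 96, 57, 96, 56, 82]
Insert 71: [61, 71, 89, 96, 57, 96, 56, 82]
Insert 96: [61, 71, 89, 96, 57, 96, 56, 82]
Insert 57: [57, 61, 71, 89, 96, 96, 56, 82]
Insert 96: [57, 61, 71, 89, 96, 96, 56, 82]
Insert 56: [56, 57, 61, 71, 89, 96, 96, 82]
Insert 82: [56, 57, 61, 71, 82, 89, 96, 96]

Sorted: [56, 57, 61, 71, 82, 89, 96, 96]


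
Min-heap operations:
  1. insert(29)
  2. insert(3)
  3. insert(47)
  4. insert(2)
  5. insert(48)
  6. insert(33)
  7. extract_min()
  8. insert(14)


insert(29) -> [29]
insert(3) -> [3, 29]
insert(47) -> [3, 29, 47]
insert(2) -> [2, 3, 47, 29]
insert(48) -> [2, 3, 47, 29, 48]
insert(33) -> [2, 3, 33, 29, 48, 47]
extract_min()->2, [3, 29, 33, 47, 48]
insert(14) -> [3, 29, 14, 47, 48, 33]

Final heap: [3, 29, 14, 47, 48, 33]


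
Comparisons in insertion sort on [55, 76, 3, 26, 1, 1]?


Algorithm: insertion sort
Input: [55, 76, 3, 26, 1, 1]
Sorted: [1, 1, 3, 26, 55, 76]

15


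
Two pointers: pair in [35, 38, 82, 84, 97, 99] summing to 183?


lo=0(35)+hi=5(99)=134
lo=1(38)+hi=5(99)=137
lo=2(82)+hi=5(99)=181
lo=3(84)+hi=5(99)=183

Yes: 84+99=183


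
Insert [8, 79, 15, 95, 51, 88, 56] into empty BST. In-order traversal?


Insert 8: root
Insert 79: R from 8
Insert 15: R from 8 -> L from 79
Insert 95: R from 8 -> R from 79
Insert 51: R from 8 -> L from 79 -> R from 15
Insert 88: R from 8 -> R from 79 -> L from 95
Insert 56: R from 8 -> L from 79 -> R from 15 -> R from 51

In-order: [8, 15, 51, 56, 79, 88, 95]


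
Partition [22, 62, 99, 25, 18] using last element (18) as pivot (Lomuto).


Pivot: 18
Place pivot at 0: [18, 62, 99, 25, 22]

Partitioned: [18, 62, 99, 25, 22]


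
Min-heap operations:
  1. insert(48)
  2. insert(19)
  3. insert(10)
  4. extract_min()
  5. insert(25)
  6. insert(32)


insert(48) -> [48]
insert(19) -> [19, 48]
insert(10) -> [10, 48, 19]
extract_min()->10, [19, 48]
insert(25) -> [19, 48, 25]
insert(32) -> [19, 32, 25, 48]

Final heap: [19, 32, 25, 48]


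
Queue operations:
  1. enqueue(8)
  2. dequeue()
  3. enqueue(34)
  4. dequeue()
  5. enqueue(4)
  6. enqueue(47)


enqueue(8) -> [8]
dequeue()->8, []
enqueue(34) -> [34]
dequeue()->34, []
enqueue(4) -> [4]
enqueue(47) -> [4, 47]

Final queue: [4, 47]


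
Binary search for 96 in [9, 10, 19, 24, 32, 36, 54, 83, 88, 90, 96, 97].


Step 1: lo=0, hi=11, mid=5, val=36
Step 2: lo=6, hi=11, mid=8, val=88
Step 3: lo=9, hi=11, mid=10, val=96

Found at index 10


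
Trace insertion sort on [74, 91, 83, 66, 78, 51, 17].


Initial: [74, 91, 83, 66, 78, 51, 17]
Insert 91: [74, 91, 83, 66, 78, 51, 17]
Insert 83: [74, 83, 91, 66, 78, 51, 17]
Insert 66: [66, 74, 83, 91, 78, 51, 17]
Insert 78: [66, 74, 78, 83, 91, 51, 17]
Insert 51: [51, 66, 74, 78, 83, 91, 17]
Insert 17: [17, 51, 66, 74, 78, 83, 91]

Sorted: [17, 51, 66, 74, 78, 83, 91]


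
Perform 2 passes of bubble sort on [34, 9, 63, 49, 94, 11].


Initial: [34, 9, 63, 49, 94, 11]
Pass 1: [9, 34, 49, 63, 11, 94] (3 swaps)
Pass 2: [9, 34, 49, 11, 63, 94] (1 swaps)

After 2 passes: [9, 34, 49, 11, 63, 94]


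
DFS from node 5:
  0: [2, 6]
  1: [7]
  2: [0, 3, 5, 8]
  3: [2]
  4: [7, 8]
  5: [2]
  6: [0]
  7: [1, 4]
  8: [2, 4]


Visit 5, push [2]
Visit 2, push [8, 3, 0]
Visit 0, push [6]
Visit 6, push []
Visit 3, push []
Visit 8, push [4]
Visit 4, push [7]
Visit 7, push [1]
Visit 1, push []

DFS order: [5, 2, 0, 6, 3, 8, 4, 7, 1]


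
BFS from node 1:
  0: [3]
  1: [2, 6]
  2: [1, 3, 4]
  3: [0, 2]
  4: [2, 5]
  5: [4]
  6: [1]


Visit 1, enqueue [2, 6]
Visit 2, enqueue [3, 4]
Visit 6, enqueue []
Visit 3, enqueue [0]
Visit 4, enqueue [5]
Visit 0, enqueue []
Visit 5, enqueue []

BFS order: [1, 2, 6, 3, 4, 0, 5]


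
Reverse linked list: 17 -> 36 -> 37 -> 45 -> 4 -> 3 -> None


Step 1: curr=17, set curr.next=prev(None) | reversed so far: 17
Step 2: curr=36, set curr.next=prev(17) | reversed so far: 36 -> 17
Step 3: curr=37, set curr.next=prev(36) | reversed so far: 37 -> 36 -> 17
Step 4: curr=45, set curr.next=prev(37) | reversed so far: 45 -> 37 -> 36 -> 17
Step 5: curr=4, set curr.next=prev(45) | reversed so far: 4 -> 45 -> 37 -> 36 -> 17
Step 6: curr=3, set curr.next=prev(4) | reversed so far: 3 -> 4 -> 45 -> 37 -> 36 -> 17

3 -> 4 -> 45 -> 37 -> 36 -> 17 -> None


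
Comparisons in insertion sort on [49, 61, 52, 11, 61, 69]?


Algorithm: insertion sort
Input: [49, 61, 52, 11, 61, 69]
Sorted: [11, 49, 52, 61, 61, 69]

8


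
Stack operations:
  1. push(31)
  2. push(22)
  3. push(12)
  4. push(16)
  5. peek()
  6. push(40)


push(31) -> [31]
push(22) -> [31, 22]
push(12) -> [31, 22, 12]
push(16) -> [31, 22, 12, 16]
peek()->16
push(40) -> [31, 22, 12, 16, 40]

Final stack: [31, 22, 12, 16, 40]


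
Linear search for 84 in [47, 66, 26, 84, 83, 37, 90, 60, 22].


i=0: 47!=84
i=1: 66!=84
i=2: 26!=84
i=3: 84==84 found!

Found at 3, 4 comps


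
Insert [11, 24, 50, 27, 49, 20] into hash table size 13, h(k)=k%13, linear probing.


Insert 11: h=11 -> slot 11
Insert 24: h=11, 1 probes -> slot 12
Insert 50: h=11, 2 probes -> slot 0
Insert 27: h=1 -> slot 1
Insert 49: h=10 -> slot 10
Insert 20: h=7 -> slot 7

Table: [50, 27, None, None, None, None, None, 20, None, None, 49, 11, 24]


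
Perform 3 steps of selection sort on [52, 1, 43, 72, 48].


Initial: [52, 1, 43, 72, 48]
Step 1: min=1 at 1
  Swap: [1, 52, 43, 72, 48]
Step 2: min=43 at 2
  Swap: [1, 43, 52, 72, 48]
Step 3: min=48 at 4
  Swap: [1, 43, 48, 72, 52]

After 3 steps: [1, 43, 48, 72, 52]


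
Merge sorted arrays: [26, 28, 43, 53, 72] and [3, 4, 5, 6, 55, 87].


Take 3 from B
Take 4 from B
Take 5 from B
Take 6 from B
Take 26 from A
Take 28 from A
Take 43 from A
Take 53 from A
Take 55 from B
Take 72 from A

Merged: [3, 4, 5, 6, 26, 28, 43, 53, 55, 72, 87]


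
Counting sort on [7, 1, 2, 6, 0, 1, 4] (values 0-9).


Input: [7, 1, 2, 6, 0, 1, 4]
Counts: [1, 2, 1, 0, 1, 0, 1, 1, 0, 0]

Sorted: [0, 1, 1, 2, 4, 6, 7]


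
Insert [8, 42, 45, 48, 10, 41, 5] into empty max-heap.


Insert 8: [8]
Insert 42: [42, 8]
Insert 45: [45, 8, 42]
Insert 48: [48, 45, 42, 8]
Insert 10: [48, 45, 42, 8, 10]
Insert 41: [48, 45, 42, 8, 10, 41]
Insert 5: [48, 45, 42, 8, 10, 41, 5]

Final heap: [48, 45, 42, 8, 10, 41, 5]


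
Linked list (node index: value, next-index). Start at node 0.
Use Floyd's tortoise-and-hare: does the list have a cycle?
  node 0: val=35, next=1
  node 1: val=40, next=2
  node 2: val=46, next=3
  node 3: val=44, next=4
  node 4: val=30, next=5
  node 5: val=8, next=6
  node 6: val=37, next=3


Floyd's tortoise (slow, +1) and hare (fast, +2):
  init: slow=0, fast=0
  step 1: slow=1, fast=2
  step 2: slow=2, fast=4
  step 3: slow=3, fast=6
  step 4: slow=4, fast=4
  slow == fast at node 4: cycle detected

Cycle: yes


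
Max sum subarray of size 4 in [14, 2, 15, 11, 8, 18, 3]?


[0:4]: 42
[1:5]: 36
[2:6]: 52
[3:7]: 40

Max: 52 at [2:6]


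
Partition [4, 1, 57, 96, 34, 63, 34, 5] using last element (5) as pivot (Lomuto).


Pivot: 5
  4 <= 5: advance i (no swap)
  1 <= 5: advance i (no swap)
Place pivot at 2: [4, 1, 5, 96, 34, 63, 34, 57]

Partitioned: [4, 1, 5, 96, 34, 63, 34, 57]


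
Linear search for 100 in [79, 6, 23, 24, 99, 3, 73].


i=0: 79!=100
i=1: 6!=100
i=2: 23!=100
i=3: 24!=100
i=4: 99!=100
i=5: 3!=100
i=6: 73!=100

Not found, 7 comps


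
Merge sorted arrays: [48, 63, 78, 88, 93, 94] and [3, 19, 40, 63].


Take 3 from B
Take 19 from B
Take 40 from B
Take 48 from A
Take 63 from A
Take 63 from B

Merged: [3, 19, 40, 48, 63, 63, 78, 88, 93, 94]


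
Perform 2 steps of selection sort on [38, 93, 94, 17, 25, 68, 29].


Initial: [38, 93, 94, 17, 25, 68, 29]
Step 1: min=17 at 3
  Swap: [17, 93, 94, 38, 25, 68, 29]
Step 2: min=25 at 4
  Swap: [17, 25, 94, 38, 93, 68, 29]

After 2 steps: [17, 25, 94, 38, 93, 68, 29]


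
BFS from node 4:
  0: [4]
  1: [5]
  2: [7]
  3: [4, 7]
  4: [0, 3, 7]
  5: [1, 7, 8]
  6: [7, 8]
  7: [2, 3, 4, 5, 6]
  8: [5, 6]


Visit 4, enqueue [0, 3, 7]
Visit 0, enqueue []
Visit 3, enqueue []
Visit 7, enqueue [2, 5, 6]
Visit 2, enqueue []
Visit 5, enqueue [1, 8]
Visit 6, enqueue []
Visit 1, enqueue []
Visit 8, enqueue []

BFS order: [4, 0, 3, 7, 2, 5, 6, 1, 8]


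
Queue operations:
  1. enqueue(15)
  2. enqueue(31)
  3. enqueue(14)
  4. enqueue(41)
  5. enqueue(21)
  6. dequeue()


enqueue(15) -> [15]
enqueue(31) -> [15, 31]
enqueue(14) -> [15, 31, 14]
enqueue(41) -> [15, 31, 14, 41]
enqueue(21) -> [15, 31, 14, 41, 21]
dequeue()->15, [31, 14, 41, 21]

Final queue: [31, 14, 41, 21]


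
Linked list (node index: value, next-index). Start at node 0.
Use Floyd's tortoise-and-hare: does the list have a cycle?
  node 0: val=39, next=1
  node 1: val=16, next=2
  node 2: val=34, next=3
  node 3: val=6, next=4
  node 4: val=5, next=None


Floyd's tortoise (slow, +1) and hare (fast, +2):
  init: slow=0, fast=0
  step 1: slow=1, fast=2
  step 2: slow=2, fast=4
  step 3: fast -> None, no cycle

Cycle: no


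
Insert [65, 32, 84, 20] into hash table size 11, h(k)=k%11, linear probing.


Insert 65: h=10 -> slot 10
Insert 32: h=10, 1 probes -> slot 0
Insert 84: h=7 -> slot 7
Insert 20: h=9 -> slot 9

Table: [32, None, None, None, None, None, None, 84, None, 20, 65]


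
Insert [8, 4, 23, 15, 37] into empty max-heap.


Insert 8: [8]
Insert 4: [8, 4]
Insert 23: [23, 4, 8]
Insert 15: [23, 15, 8, 4]
Insert 37: [37, 23, 8, 4, 15]

Final heap: [37, 23, 8, 4, 15]


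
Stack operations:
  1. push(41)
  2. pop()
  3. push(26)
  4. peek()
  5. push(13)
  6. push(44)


push(41) -> [41]
pop()->41, []
push(26) -> [26]
peek()->26
push(13) -> [26, 13]
push(44) -> [26, 13, 44]

Final stack: [26, 13, 44]


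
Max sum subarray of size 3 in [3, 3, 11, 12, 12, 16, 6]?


[0:3]: 17
[1:4]: 26
[2:5]: 35
[3:6]: 40
[4:7]: 34

Max: 40 at [3:6]


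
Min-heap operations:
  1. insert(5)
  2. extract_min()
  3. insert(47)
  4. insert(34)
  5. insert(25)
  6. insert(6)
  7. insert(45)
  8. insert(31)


insert(5) -> [5]
extract_min()->5, []
insert(47) -> [47]
insert(34) -> [34, 47]
insert(25) -> [25, 47, 34]
insert(6) -> [6, 25, 34, 47]
insert(45) -> [6, 25, 34, 47, 45]
insert(31) -> [6, 25, 31, 47, 45, 34]

Final heap: [6, 25, 31, 47, 45, 34]


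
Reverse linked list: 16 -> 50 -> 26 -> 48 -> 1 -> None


Step 1: curr=16, set curr.next=prev(None) | reversed so far: 16
Step 2: curr=50, set curr.next=prev(16) | reversed so far: 50 -> 16
Step 3: curr=26, set curr.next=prev(50) | reversed so far: 26 -> 50 -> 16
Step 4: curr=48, set curr.next=prev(26) | reversed so far: 48 -> 26 -> 50 -> 16
Step 5: curr=1, set curr.next=prev(48) | reversed so far: 1 -> 48 -> 26 -> 50 -> 16

1 -> 48 -> 26 -> 50 -> 16 -> None


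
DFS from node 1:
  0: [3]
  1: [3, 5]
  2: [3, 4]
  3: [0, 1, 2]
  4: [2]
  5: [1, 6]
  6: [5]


Visit 1, push [5, 3]
Visit 3, push [2, 0]
Visit 0, push []
Visit 2, push [4]
Visit 4, push []
Visit 5, push [6]
Visit 6, push []

DFS order: [1, 3, 0, 2, 4, 5, 6]


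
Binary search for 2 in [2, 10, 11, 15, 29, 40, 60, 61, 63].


Step 1: lo=0, hi=8, mid=4, val=29
Step 2: lo=0, hi=3, mid=1, val=10
Step 3: lo=0, hi=0, mid=0, val=2

Found at index 0


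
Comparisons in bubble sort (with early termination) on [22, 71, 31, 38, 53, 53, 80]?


Algorithm: bubble sort (with early termination)
Input: [22, 71, 31, 38, 53, 53, 80]
Sorted: [22, 31, 38, 53, 53, 71, 80]

11


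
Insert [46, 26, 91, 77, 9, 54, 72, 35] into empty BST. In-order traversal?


Insert 46: root
Insert 26: L from 46
Insert 91: R from 46
Insert 77: R from 46 -> L from 91
Insert 9: L from 46 -> L from 26
Insert 54: R from 46 -> L from 91 -> L from 77
Insert 72: R from 46 -> L from 91 -> L from 77 -> R from 54
Insert 35: L from 46 -> R from 26

In-order: [9, 26, 35, 46, 54, 72, 77, 91]


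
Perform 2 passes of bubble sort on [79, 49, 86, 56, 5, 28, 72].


Initial: [79, 49, 86, 56, 5, 28, 72]
Pass 1: [49, 79, 56, 5, 28, 72, 86] (5 swaps)
Pass 2: [49, 56, 5, 28, 72, 79, 86] (4 swaps)

After 2 passes: [49, 56, 5, 28, 72, 79, 86]


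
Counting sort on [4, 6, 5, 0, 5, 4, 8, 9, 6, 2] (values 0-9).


Input: [4, 6, 5, 0, 5, 4, 8, 9, 6, 2]
Counts: [1, 0, 1, 0, 2, 2, 2, 0, 1, 1]

Sorted: [0, 2, 4, 4, 5, 5, 6, 6, 8, 9]


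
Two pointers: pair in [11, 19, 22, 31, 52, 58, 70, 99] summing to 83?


lo=0(11)+hi=7(99)=110
lo=0(11)+hi=6(70)=81
lo=1(19)+hi=6(70)=89
lo=1(19)+hi=5(58)=77
lo=2(22)+hi=5(58)=80
lo=3(31)+hi=5(58)=89
lo=3(31)+hi=4(52)=83

Yes: 31+52=83


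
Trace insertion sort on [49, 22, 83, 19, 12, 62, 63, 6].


Initial: [49, 22, 83, 19, 12, 62, 63, 6]
Insert 22: [22, 49, 83, 19, 12, 62, 63, 6]
Insert 83: [22, 49, 83, 19, 12, 62, 63, 6]
Insert 19: [19, 22, 49, 83, 12, 62, 63, 6]
Insert 12: [12, 19, 22, 49, 83, 62, 63, 6]
Insert 62: [12, 19, 22, 49, 62, 83, 63, 6]
Insert 63: [12, 19, 22, 49, 62, 63, 83, 6]
Insert 6: [6, 12, 19, 22, 49, 62, 63, 83]

Sorted: [6, 12, 19, 22, 49, 62, 63, 83]


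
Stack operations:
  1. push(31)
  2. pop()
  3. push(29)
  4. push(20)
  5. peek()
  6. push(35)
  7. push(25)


push(31) -> [31]
pop()->31, []
push(29) -> [29]
push(20) -> [29, 20]
peek()->20
push(35) -> [29, 20, 35]
push(25) -> [29, 20, 35, 25]

Final stack: [29, 20, 35, 25]


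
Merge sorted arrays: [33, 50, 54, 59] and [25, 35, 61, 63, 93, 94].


Take 25 from B
Take 33 from A
Take 35 from B
Take 50 from A
Take 54 from A
Take 59 from A

Merged: [25, 33, 35, 50, 54, 59, 61, 63, 93, 94]


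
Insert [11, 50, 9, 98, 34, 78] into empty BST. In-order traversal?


Insert 11: root
Insert 50: R from 11
Insert 9: L from 11
Insert 98: R from 11 -> R from 50
Insert 34: R from 11 -> L from 50
Insert 78: R from 11 -> R from 50 -> L from 98

In-order: [9, 11, 34, 50, 78, 98]


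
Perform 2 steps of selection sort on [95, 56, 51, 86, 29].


Initial: [95, 56, 51, 86, 29]
Step 1: min=29 at 4
  Swap: [29, 56, 51, 86, 95]
Step 2: min=51 at 2
  Swap: [29, 51, 56, 86, 95]

After 2 steps: [29, 51, 56, 86, 95]


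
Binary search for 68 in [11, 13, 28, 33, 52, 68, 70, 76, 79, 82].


Step 1: lo=0, hi=9, mid=4, val=52
Step 2: lo=5, hi=9, mid=7, val=76
Step 3: lo=5, hi=6, mid=5, val=68

Found at index 5


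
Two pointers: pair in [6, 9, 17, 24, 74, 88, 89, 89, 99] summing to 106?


lo=0(6)+hi=8(99)=105
lo=1(9)+hi=8(99)=108
lo=1(9)+hi=7(89)=98
lo=2(17)+hi=7(89)=106

Yes: 17+89=106


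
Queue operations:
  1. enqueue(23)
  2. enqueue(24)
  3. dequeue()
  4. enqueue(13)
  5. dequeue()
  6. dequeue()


enqueue(23) -> [23]
enqueue(24) -> [23, 24]
dequeue()->23, [24]
enqueue(13) -> [24, 13]
dequeue()->24, [13]
dequeue()->13, []

Final queue: []


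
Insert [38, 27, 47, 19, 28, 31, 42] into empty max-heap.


Insert 38: [38]
Insert 27: [38, 27]
Insert 47: [47, 27, 38]
Insert 19: [47, 27, 38, 19]
Insert 28: [47, 28, 38, 19, 27]
Insert 31: [47, 28, 38, 19, 27, 31]
Insert 42: [47, 28, 42, 19, 27, 31, 38]

Final heap: [47, 28, 42, 19, 27, 31, 38]


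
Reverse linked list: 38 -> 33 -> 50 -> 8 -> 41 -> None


Step 1: curr=38, set curr.next=prev(None) | reversed so far: 38
Step 2: curr=33, set curr.next=prev(38) | reversed so far: 33 -> 38
Step 3: curr=50, set curr.next=prev(33) | reversed so far: 50 -> 33 -> 38
Step 4: curr=8, set curr.next=prev(50) | reversed so far: 8 -> 50 -> 33 -> 38
Step 5: curr=41, set curr.next=prev(8) | reversed so far: 41 -> 8 -> 50 -> 33 -> 38

41 -> 8 -> 50 -> 33 -> 38 -> None


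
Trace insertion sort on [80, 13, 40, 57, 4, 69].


Initial: [80, 13, 40, 57, 4, 69]
Insert 13: [13, 80, 40, 57, 4, 69]
Insert 40: [13, 40, 80, 57, 4, 69]
Insert 57: [13, 40, 57, 80, 4, 69]
Insert 4: [4, 13, 40, 57, 80, 69]
Insert 69: [4, 13, 40, 57, 69, 80]

Sorted: [4, 13, 40, 57, 69, 80]


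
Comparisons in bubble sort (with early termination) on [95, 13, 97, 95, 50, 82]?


Algorithm: bubble sort (with early termination)
Input: [95, 13, 97, 95, 50, 82]
Sorted: [13, 50, 82, 95, 95, 97]

14


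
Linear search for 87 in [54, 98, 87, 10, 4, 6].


i=0: 54!=87
i=1: 98!=87
i=2: 87==87 found!

Found at 2, 3 comps


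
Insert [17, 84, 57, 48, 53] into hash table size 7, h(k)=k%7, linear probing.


Insert 17: h=3 -> slot 3
Insert 84: h=0 -> slot 0
Insert 57: h=1 -> slot 1
Insert 48: h=6 -> slot 6
Insert 53: h=4 -> slot 4

Table: [84, 57, None, 17, 53, None, 48]


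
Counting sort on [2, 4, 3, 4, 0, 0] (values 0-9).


Input: [2, 4, 3, 4, 0, 0]
Counts: [2, 0, 1, 1, 2, 0, 0, 0, 0, 0]

Sorted: [0, 0, 2, 3, 4, 4]


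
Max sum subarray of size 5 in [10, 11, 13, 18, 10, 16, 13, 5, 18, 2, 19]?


[0:5]: 62
[1:6]: 68
[2:7]: 70
[3:8]: 62
[4:9]: 62
[5:10]: 54
[6:11]: 57

Max: 70 at [2:7]


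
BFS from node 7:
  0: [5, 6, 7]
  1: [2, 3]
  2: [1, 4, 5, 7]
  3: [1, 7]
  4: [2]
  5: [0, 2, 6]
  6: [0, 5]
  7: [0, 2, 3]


Visit 7, enqueue [0, 2, 3]
Visit 0, enqueue [5, 6]
Visit 2, enqueue [1, 4]
Visit 3, enqueue []
Visit 5, enqueue []
Visit 6, enqueue []
Visit 1, enqueue []
Visit 4, enqueue []

BFS order: [7, 0, 2, 3, 5, 6, 1, 4]


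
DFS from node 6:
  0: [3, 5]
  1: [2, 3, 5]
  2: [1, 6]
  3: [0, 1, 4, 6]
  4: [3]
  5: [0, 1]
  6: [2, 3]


Visit 6, push [3, 2]
Visit 2, push [1]
Visit 1, push [5, 3]
Visit 3, push [4, 0]
Visit 0, push [5]
Visit 5, push []
Visit 4, push []

DFS order: [6, 2, 1, 3, 0, 5, 4]


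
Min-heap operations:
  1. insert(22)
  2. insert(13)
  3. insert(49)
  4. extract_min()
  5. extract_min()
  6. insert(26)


insert(22) -> [22]
insert(13) -> [13, 22]
insert(49) -> [13, 22, 49]
extract_min()->13, [22, 49]
extract_min()->22, [49]
insert(26) -> [26, 49]

Final heap: [26, 49]


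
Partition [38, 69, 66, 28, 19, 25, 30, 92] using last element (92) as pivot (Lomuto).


Pivot: 92
  38 <= 92: advance i (no swap)
  69 <= 92: advance i (no swap)
  66 <= 92: advance i (no swap)
  28 <= 92: advance i (no swap)
  19 <= 92: advance i (no swap)
  25 <= 92: advance i (no swap)
  30 <= 92: advance i (no swap)
Place pivot at 7: [38, 69, 66, 28, 19, 25, 30, 92]

Partitioned: [38, 69, 66, 28, 19, 25, 30, 92]


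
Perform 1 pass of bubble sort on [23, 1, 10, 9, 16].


Initial: [23, 1, 10, 9, 16]
Pass 1: [1, 10, 9, 16, 23] (4 swaps)

After 1 pass: [1, 10, 9, 16, 23]


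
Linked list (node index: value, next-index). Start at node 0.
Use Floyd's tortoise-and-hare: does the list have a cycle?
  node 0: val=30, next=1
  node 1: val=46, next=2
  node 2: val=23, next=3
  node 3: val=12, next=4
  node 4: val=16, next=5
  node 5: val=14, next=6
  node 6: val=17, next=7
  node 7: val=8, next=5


Floyd's tortoise (slow, +1) and hare (fast, +2):
  init: slow=0, fast=0
  step 1: slow=1, fast=2
  step 2: slow=2, fast=4
  step 3: slow=3, fast=6
  step 4: slow=4, fast=5
  step 5: slow=5, fast=7
  step 6: slow=6, fast=6
  slow == fast at node 6: cycle detected

Cycle: yes


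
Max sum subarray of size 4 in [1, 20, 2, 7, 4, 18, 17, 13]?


[0:4]: 30
[1:5]: 33
[2:6]: 31
[3:7]: 46
[4:8]: 52

Max: 52 at [4:8]


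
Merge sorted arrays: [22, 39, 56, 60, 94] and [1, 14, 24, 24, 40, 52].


Take 1 from B
Take 14 from B
Take 22 from A
Take 24 from B
Take 24 from B
Take 39 from A
Take 40 from B
Take 52 from B

Merged: [1, 14, 22, 24, 24, 39, 40, 52, 56, 60, 94]


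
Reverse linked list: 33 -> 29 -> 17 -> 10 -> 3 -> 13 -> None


Step 1: curr=33, set curr.next=prev(None) | reversed so far: 33
Step 2: curr=29, set curr.next=prev(33) | reversed so far: 29 -> 33
Step 3: curr=17, set curr.next=prev(29) | reversed so far: 17 -> 29 -> 33
Step 4: curr=10, set curr.next=prev(17) | reversed so far: 10 -> 17 -> 29 -> 33
Step 5: curr=3, set curr.next=prev(10) | reversed so far: 3 -> 10 -> 17 -> 29 -> 33
Step 6: curr=13, set curr.next=prev(3) | reversed so far: 13 -> 3 -> 10 -> 17 -> 29 -> 33

13 -> 3 -> 10 -> 17 -> 29 -> 33 -> None


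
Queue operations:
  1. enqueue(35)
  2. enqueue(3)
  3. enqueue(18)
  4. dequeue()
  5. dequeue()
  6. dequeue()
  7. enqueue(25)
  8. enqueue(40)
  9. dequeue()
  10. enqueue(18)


enqueue(35) -> [35]
enqueue(3) -> [35, 3]
enqueue(18) -> [35, 3, 18]
dequeue()->35, [3, 18]
dequeue()->3, [18]
dequeue()->18, []
enqueue(25) -> [25]
enqueue(40) -> [25, 40]
dequeue()->25, [40]
enqueue(18) -> [40, 18]

Final queue: [40, 18]


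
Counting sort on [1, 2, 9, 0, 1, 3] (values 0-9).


Input: [1, 2, 9, 0, 1, 3]
Counts: [1, 2, 1, 1, 0, 0, 0, 0, 0, 1]

Sorted: [0, 1, 1, 2, 3, 9]


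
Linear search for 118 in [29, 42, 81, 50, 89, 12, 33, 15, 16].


i=0: 29!=118
i=1: 42!=118
i=2: 81!=118
i=3: 50!=118
i=4: 89!=118
i=5: 12!=118
i=6: 33!=118
i=7: 15!=118
i=8: 16!=118

Not found, 9 comps


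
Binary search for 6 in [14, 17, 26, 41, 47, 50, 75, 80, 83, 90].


Step 1: lo=0, hi=9, mid=4, val=47
Step 2: lo=0, hi=3, mid=1, val=17
Step 3: lo=0, hi=0, mid=0, val=14

Not found


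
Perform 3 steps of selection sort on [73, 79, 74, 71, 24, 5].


Initial: [73, 79, 74, 71, 24, 5]
Step 1: min=5 at 5
  Swap: [5, 79, 74, 71, 24, 73]
Step 2: min=24 at 4
  Swap: [5, 24, 74, 71, 79, 73]
Step 3: min=71 at 3
  Swap: [5, 24, 71, 74, 79, 73]

After 3 steps: [5, 24, 71, 74, 79, 73]


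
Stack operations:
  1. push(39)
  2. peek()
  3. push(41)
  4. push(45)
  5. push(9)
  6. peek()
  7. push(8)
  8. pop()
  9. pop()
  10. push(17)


push(39) -> [39]
peek()->39
push(41) -> [39, 41]
push(45) -> [39, 41, 45]
push(9) -> [39, 41, 45, 9]
peek()->9
push(8) -> [39, 41, 45, 9, 8]
pop()->8, [39, 41, 45, 9]
pop()->9, [39, 41, 45]
push(17) -> [39, 41, 45, 17]

Final stack: [39, 41, 45, 17]


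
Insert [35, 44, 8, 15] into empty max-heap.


Insert 35: [35]
Insert 44: [44, 35]
Insert 8: [44, 35, 8]
Insert 15: [44, 35, 8, 15]

Final heap: [44, 35, 8, 15]


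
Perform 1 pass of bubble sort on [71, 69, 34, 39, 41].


Initial: [71, 69, 34, 39, 41]
Pass 1: [69, 34, 39, 41, 71] (4 swaps)

After 1 pass: [69, 34, 39, 41, 71]


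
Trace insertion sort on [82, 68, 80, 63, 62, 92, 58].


Initial: [82, 68, 80, 63, 62, 92, 58]
Insert 68: [68, 82, 80, 63, 62, 92, 58]
Insert 80: [68, 80, 82, 63, 62, 92, 58]
Insert 63: [63, 68, 80, 82, 62, 92, 58]
Insert 62: [62, 63, 68, 80, 82, 92, 58]
Insert 92: [62, 63, 68, 80, 82, 92, 58]
Insert 58: [58, 62, 63, 68, 80, 82, 92]

Sorted: [58, 62, 63, 68, 80, 82, 92]


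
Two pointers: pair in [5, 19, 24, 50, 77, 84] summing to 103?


lo=0(5)+hi=5(84)=89
lo=1(19)+hi=5(84)=103

Yes: 19+84=103


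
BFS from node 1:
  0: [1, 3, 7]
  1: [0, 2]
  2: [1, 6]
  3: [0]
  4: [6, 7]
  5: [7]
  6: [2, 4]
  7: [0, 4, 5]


Visit 1, enqueue [0, 2]
Visit 0, enqueue [3, 7]
Visit 2, enqueue [6]
Visit 3, enqueue []
Visit 7, enqueue [4, 5]
Visit 6, enqueue []
Visit 4, enqueue []
Visit 5, enqueue []

BFS order: [1, 0, 2, 3, 7, 6, 4, 5]


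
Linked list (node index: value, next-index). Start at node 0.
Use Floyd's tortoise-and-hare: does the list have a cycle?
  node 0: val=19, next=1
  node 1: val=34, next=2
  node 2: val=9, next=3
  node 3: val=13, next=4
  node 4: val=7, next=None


Floyd's tortoise (slow, +1) and hare (fast, +2):
  init: slow=0, fast=0
  step 1: slow=1, fast=2
  step 2: slow=2, fast=4
  step 3: fast -> None, no cycle

Cycle: no


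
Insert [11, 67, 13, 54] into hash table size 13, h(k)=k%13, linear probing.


Insert 11: h=11 -> slot 11
Insert 67: h=2 -> slot 2
Insert 13: h=0 -> slot 0
Insert 54: h=2, 1 probes -> slot 3

Table: [13, None, 67, 54, None, None, None, None, None, None, None, 11, None]


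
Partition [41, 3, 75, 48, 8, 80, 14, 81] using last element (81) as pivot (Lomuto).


Pivot: 81
  41 <= 81: advance i (no swap)
  3 <= 81: advance i (no swap)
  75 <= 81: advance i (no swap)
  48 <= 81: advance i (no swap)
  8 <= 81: advance i (no swap)
  80 <= 81: advance i (no swap)
  14 <= 81: advance i (no swap)
Place pivot at 7: [41, 3, 75, 48, 8, 80, 14, 81]

Partitioned: [41, 3, 75, 48, 8, 80, 14, 81]


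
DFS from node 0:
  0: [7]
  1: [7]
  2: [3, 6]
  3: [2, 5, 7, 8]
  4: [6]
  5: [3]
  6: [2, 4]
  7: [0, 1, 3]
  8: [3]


Visit 0, push [7]
Visit 7, push [3, 1]
Visit 1, push []
Visit 3, push [8, 5, 2]
Visit 2, push [6]
Visit 6, push [4]
Visit 4, push []
Visit 5, push []
Visit 8, push []

DFS order: [0, 7, 1, 3, 2, 6, 4, 5, 8]


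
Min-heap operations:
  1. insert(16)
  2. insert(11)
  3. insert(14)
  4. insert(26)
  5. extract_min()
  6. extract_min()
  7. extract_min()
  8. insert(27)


insert(16) -> [16]
insert(11) -> [11, 16]
insert(14) -> [11, 16, 14]
insert(26) -> [11, 16, 14, 26]
extract_min()->11, [14, 16, 26]
extract_min()->14, [16, 26]
extract_min()->16, [26]
insert(27) -> [26, 27]

Final heap: [26, 27]


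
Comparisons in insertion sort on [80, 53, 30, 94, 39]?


Algorithm: insertion sort
Input: [80, 53, 30, 94, 39]
Sorted: [30, 39, 53, 80, 94]

8


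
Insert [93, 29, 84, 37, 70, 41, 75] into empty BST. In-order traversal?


Insert 93: root
Insert 29: L from 93
Insert 84: L from 93 -> R from 29
Insert 37: L from 93 -> R from 29 -> L from 84
Insert 70: L from 93 -> R from 29 -> L from 84 -> R from 37
Insert 41: L from 93 -> R from 29 -> L from 84 -> R from 37 -> L from 70
Insert 75: L from 93 -> R from 29 -> L from 84 -> R from 37 -> R from 70

In-order: [29, 37, 41, 70, 75, 84, 93]


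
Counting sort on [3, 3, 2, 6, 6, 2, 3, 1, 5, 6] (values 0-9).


Input: [3, 3, 2, 6, 6, 2, 3, 1, 5, 6]
Counts: [0, 1, 2, 3, 0, 1, 3, 0, 0, 0]

Sorted: [1, 2, 2, 3, 3, 3, 5, 6, 6, 6]


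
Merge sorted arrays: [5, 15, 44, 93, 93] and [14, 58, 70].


Take 5 from A
Take 14 from B
Take 15 from A
Take 44 from A
Take 58 from B
Take 70 from B

Merged: [5, 14, 15, 44, 58, 70, 93, 93]


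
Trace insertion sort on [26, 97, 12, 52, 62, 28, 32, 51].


Initial: [26, 97, 12, 52, 62, 28, 32, 51]
Insert 97: [26, 97, 12, 52, 62, 28, 32, 51]
Insert 12: [12, 26, 97, 52, 62, 28, 32, 51]
Insert 52: [12, 26, 52, 97, 62, 28, 32, 51]
Insert 62: [12, 26, 52, 62, 97, 28, 32, 51]
Insert 28: [12, 26, 28, 52, 62, 97, 32, 51]
Insert 32: [12, 26, 28, 32, 52, 62, 97, 51]
Insert 51: [12, 26, 28, 32, 51, 52, 62, 97]

Sorted: [12, 26, 28, 32, 51, 52, 62, 97]


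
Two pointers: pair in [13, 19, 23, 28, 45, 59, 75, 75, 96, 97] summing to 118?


lo=0(13)+hi=9(97)=110
lo=1(19)+hi=9(97)=116
lo=2(23)+hi=9(97)=120
lo=2(23)+hi=8(96)=119
lo=2(23)+hi=7(75)=98
lo=3(28)+hi=7(75)=103
lo=4(45)+hi=7(75)=120
lo=4(45)+hi=6(75)=120
lo=4(45)+hi=5(59)=104

No pair found


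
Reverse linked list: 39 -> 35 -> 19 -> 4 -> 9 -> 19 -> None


Step 1: curr=39, set curr.next=prev(None) | reversed so far: 39
Step 2: curr=35, set curr.next=prev(39) | reversed so far: 35 -> 39
Step 3: curr=19, set curr.next=prev(35) | reversed so far: 19 -> 35 -> 39
Step 4: curr=4, set curr.next=prev(19) | reversed so far: 4 -> 19 -> 35 -> 39
Step 5: curr=9, set curr.next=prev(4) | reversed so far: 9 -> 4 -> 19 -> 35 -> 39
Step 6: curr=19, set curr.next=prev(9) | reversed so far: 19 -> 9 -> 4 -> 19 -> 35 -> 39

19 -> 9 -> 4 -> 19 -> 35 -> 39 -> None


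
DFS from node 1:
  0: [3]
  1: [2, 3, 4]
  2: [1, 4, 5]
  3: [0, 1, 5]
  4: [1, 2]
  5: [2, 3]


Visit 1, push [4, 3, 2]
Visit 2, push [5, 4]
Visit 4, push []
Visit 5, push [3]
Visit 3, push [0]
Visit 0, push []

DFS order: [1, 2, 4, 5, 3, 0]


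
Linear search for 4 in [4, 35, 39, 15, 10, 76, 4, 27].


i=0: 4==4 found!

Found at 0, 1 comps


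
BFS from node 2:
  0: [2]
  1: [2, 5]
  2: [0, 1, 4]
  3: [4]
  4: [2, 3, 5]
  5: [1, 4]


Visit 2, enqueue [0, 1, 4]
Visit 0, enqueue []
Visit 1, enqueue [5]
Visit 4, enqueue [3]
Visit 5, enqueue []
Visit 3, enqueue []

BFS order: [2, 0, 1, 4, 5, 3]


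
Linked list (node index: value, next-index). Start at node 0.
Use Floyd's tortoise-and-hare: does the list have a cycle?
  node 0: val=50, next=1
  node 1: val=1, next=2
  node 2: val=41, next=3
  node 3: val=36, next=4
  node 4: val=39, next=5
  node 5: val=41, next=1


Floyd's tortoise (slow, +1) and hare (fast, +2):
  init: slow=0, fast=0
  step 1: slow=1, fast=2
  step 2: slow=2, fast=4
  step 3: slow=3, fast=1
  step 4: slow=4, fast=3
  step 5: slow=5, fast=5
  slow == fast at node 5: cycle detected

Cycle: yes


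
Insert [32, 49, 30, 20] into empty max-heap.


Insert 32: [32]
Insert 49: [49, 32]
Insert 30: [49, 32, 30]
Insert 20: [49, 32, 30, 20]

Final heap: [49, 32, 30, 20]


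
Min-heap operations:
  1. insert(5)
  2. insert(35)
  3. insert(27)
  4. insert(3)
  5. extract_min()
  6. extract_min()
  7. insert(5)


insert(5) -> [5]
insert(35) -> [5, 35]
insert(27) -> [5, 35, 27]
insert(3) -> [3, 5, 27, 35]
extract_min()->3, [5, 35, 27]
extract_min()->5, [27, 35]
insert(5) -> [5, 35, 27]

Final heap: [5, 35, 27]


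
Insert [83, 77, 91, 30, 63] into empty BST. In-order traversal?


Insert 83: root
Insert 77: L from 83
Insert 91: R from 83
Insert 30: L from 83 -> L from 77
Insert 63: L from 83 -> L from 77 -> R from 30

In-order: [30, 63, 77, 83, 91]


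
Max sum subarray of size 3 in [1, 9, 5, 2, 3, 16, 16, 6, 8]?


[0:3]: 15
[1:4]: 16
[2:5]: 10
[3:6]: 21
[4:7]: 35
[5:8]: 38
[6:9]: 30

Max: 38 at [5:8]


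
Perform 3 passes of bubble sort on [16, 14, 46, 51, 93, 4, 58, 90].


Initial: [16, 14, 46, 51, 93, 4, 58, 90]
Pass 1: [14, 16, 46, 51, 4, 58, 90, 93] (4 swaps)
Pass 2: [14, 16, 46, 4, 51, 58, 90, 93] (1 swaps)
Pass 3: [14, 16, 4, 46, 51, 58, 90, 93] (1 swaps)

After 3 passes: [14, 16, 4, 46, 51, 58, 90, 93]


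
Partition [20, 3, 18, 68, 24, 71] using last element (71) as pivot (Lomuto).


Pivot: 71
  20 <= 71: advance i (no swap)
  3 <= 71: advance i (no swap)
  18 <= 71: advance i (no swap)
  68 <= 71: advance i (no swap)
  24 <= 71: advance i (no swap)
Place pivot at 5: [20, 3, 18, 68, 24, 71]

Partitioned: [20, 3, 18, 68, 24, 71]


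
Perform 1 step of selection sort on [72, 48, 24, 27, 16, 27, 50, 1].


Initial: [72, 48, 24, 27, 16, 27, 50, 1]
Step 1: min=1 at 7
  Swap: [1, 48, 24, 27, 16, 27, 50, 72]

After 1 step: [1, 48, 24, 27, 16, 27, 50, 72]


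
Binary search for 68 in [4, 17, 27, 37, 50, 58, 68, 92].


Step 1: lo=0, hi=7, mid=3, val=37
Step 2: lo=4, hi=7, mid=5, val=58
Step 3: lo=6, hi=7, mid=6, val=68

Found at index 6


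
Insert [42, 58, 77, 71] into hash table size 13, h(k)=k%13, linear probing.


Insert 42: h=3 -> slot 3
Insert 58: h=6 -> slot 6
Insert 77: h=12 -> slot 12
Insert 71: h=6, 1 probes -> slot 7

Table: [None, None, None, 42, None, None, 58, 71, None, None, None, None, 77]


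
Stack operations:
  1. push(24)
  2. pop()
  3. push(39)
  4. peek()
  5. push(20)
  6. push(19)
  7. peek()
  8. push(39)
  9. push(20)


push(24) -> [24]
pop()->24, []
push(39) -> [39]
peek()->39
push(20) -> [39, 20]
push(19) -> [39, 20, 19]
peek()->19
push(39) -> [39, 20, 19, 39]
push(20) -> [39, 20, 19, 39, 20]

Final stack: [39, 20, 19, 39, 20]


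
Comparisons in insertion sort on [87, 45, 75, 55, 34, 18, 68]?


Algorithm: insertion sort
Input: [87, 45, 75, 55, 34, 18, 68]
Sorted: [18, 34, 45, 55, 68, 75, 87]

18


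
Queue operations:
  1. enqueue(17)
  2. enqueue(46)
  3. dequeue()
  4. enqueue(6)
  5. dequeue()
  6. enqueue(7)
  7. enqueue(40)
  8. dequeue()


enqueue(17) -> [17]
enqueue(46) -> [17, 46]
dequeue()->17, [46]
enqueue(6) -> [46, 6]
dequeue()->46, [6]
enqueue(7) -> [6, 7]
enqueue(40) -> [6, 7, 40]
dequeue()->6, [7, 40]

Final queue: [7, 40]


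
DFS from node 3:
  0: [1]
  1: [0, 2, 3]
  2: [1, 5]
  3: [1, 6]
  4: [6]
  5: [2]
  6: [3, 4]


Visit 3, push [6, 1]
Visit 1, push [2, 0]
Visit 0, push []
Visit 2, push [5]
Visit 5, push []
Visit 6, push [4]
Visit 4, push []

DFS order: [3, 1, 0, 2, 5, 6, 4]


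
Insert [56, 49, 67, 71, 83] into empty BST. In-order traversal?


Insert 56: root
Insert 49: L from 56
Insert 67: R from 56
Insert 71: R from 56 -> R from 67
Insert 83: R from 56 -> R from 67 -> R from 71

In-order: [49, 56, 67, 71, 83]


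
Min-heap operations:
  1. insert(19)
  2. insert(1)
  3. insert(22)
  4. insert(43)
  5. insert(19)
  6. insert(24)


insert(19) -> [19]
insert(1) -> [1, 19]
insert(22) -> [1, 19, 22]
insert(43) -> [1, 19, 22, 43]
insert(19) -> [1, 19, 22, 43, 19]
insert(24) -> [1, 19, 22, 43, 19, 24]

Final heap: [1, 19, 22, 43, 19, 24]


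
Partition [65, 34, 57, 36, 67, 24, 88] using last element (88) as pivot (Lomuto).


Pivot: 88
  65 <= 88: advance i (no swap)
  34 <= 88: advance i (no swap)
  57 <= 88: advance i (no swap)
  36 <= 88: advance i (no swap)
  67 <= 88: advance i (no swap)
  24 <= 88: advance i (no swap)
Place pivot at 6: [65, 34, 57, 36, 67, 24, 88]

Partitioned: [65, 34, 57, 36, 67, 24, 88]


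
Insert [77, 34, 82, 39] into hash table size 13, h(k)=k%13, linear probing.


Insert 77: h=12 -> slot 12
Insert 34: h=8 -> slot 8
Insert 82: h=4 -> slot 4
Insert 39: h=0 -> slot 0

Table: [39, None, None, None, 82, None, None, None, 34, None, None, None, 77]


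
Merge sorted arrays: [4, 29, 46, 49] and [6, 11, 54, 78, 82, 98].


Take 4 from A
Take 6 from B
Take 11 from B
Take 29 from A
Take 46 from A
Take 49 from A

Merged: [4, 6, 11, 29, 46, 49, 54, 78, 82, 98]


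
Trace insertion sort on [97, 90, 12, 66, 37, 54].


Initial: [97, 90, 12, 66, 37, 54]
Insert 90: [90, 97, 12, 66, 37, 54]
Insert 12: [12, 90, 97, 66, 37, 54]
Insert 66: [12, 66, 90, 97, 37, 54]
Insert 37: [12, 37, 66, 90, 97, 54]
Insert 54: [12, 37, 54, 66, 90, 97]

Sorted: [12, 37, 54, 66, 90, 97]


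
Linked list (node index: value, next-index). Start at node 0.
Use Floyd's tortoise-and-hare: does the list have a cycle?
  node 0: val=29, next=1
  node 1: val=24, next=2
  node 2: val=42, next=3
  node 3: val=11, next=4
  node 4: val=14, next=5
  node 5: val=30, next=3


Floyd's tortoise (slow, +1) and hare (fast, +2):
  init: slow=0, fast=0
  step 1: slow=1, fast=2
  step 2: slow=2, fast=4
  step 3: slow=3, fast=3
  slow == fast at node 3: cycle detected

Cycle: yes


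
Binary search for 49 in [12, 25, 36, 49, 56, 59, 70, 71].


Step 1: lo=0, hi=7, mid=3, val=49

Found at index 3


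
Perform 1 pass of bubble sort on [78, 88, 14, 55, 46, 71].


Initial: [78, 88, 14, 55, 46, 71]
Pass 1: [78, 14, 55, 46, 71, 88] (4 swaps)

After 1 pass: [78, 14, 55, 46, 71, 88]


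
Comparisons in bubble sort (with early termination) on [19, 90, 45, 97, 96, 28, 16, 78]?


Algorithm: bubble sort (with early termination)
Input: [19, 90, 45, 97, 96, 28, 16, 78]
Sorted: [16, 19, 28, 45, 78, 90, 96, 97]

28


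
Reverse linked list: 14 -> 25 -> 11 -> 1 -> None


Step 1: curr=14, set curr.next=prev(None) | reversed so far: 14
Step 2: curr=25, set curr.next=prev(14) | reversed so far: 25 -> 14
Step 3: curr=11, set curr.next=prev(25) | reversed so far: 11 -> 25 -> 14
Step 4: curr=1, set curr.next=prev(11) | reversed so far: 1 -> 11 -> 25 -> 14

1 -> 11 -> 25 -> 14 -> None


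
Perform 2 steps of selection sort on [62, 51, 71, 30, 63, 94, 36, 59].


Initial: [62, 51, 71, 30, 63, 94, 36, 59]
Step 1: min=30 at 3
  Swap: [30, 51, 71, 62, 63, 94, 36, 59]
Step 2: min=36 at 6
  Swap: [30, 36, 71, 62, 63, 94, 51, 59]

After 2 steps: [30, 36, 71, 62, 63, 94, 51, 59]


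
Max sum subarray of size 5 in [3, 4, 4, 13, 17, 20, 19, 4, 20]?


[0:5]: 41
[1:6]: 58
[2:7]: 73
[3:8]: 73
[4:9]: 80

Max: 80 at [4:9]


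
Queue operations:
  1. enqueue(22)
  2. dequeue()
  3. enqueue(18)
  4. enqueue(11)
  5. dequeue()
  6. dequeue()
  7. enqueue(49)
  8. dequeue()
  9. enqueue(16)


enqueue(22) -> [22]
dequeue()->22, []
enqueue(18) -> [18]
enqueue(11) -> [18, 11]
dequeue()->18, [11]
dequeue()->11, []
enqueue(49) -> [49]
dequeue()->49, []
enqueue(16) -> [16]

Final queue: [16]


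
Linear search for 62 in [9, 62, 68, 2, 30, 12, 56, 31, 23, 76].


i=0: 9!=62
i=1: 62==62 found!

Found at 1, 2 comps


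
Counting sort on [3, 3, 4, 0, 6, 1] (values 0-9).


Input: [3, 3, 4, 0, 6, 1]
Counts: [1, 1, 0, 2, 1, 0, 1, 0, 0, 0]

Sorted: [0, 1, 3, 3, 4, 6]


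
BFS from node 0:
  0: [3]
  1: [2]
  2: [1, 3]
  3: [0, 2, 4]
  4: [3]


Visit 0, enqueue [3]
Visit 3, enqueue [2, 4]
Visit 2, enqueue [1]
Visit 4, enqueue []
Visit 1, enqueue []

BFS order: [0, 3, 2, 4, 1]


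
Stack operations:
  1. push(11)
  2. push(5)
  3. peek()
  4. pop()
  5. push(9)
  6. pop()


push(11) -> [11]
push(5) -> [11, 5]
peek()->5
pop()->5, [11]
push(9) -> [11, 9]
pop()->9, [11]

Final stack: [11]


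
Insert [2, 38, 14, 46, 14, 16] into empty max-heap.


Insert 2: [2]
Insert 38: [38, 2]
Insert 14: [38, 2, 14]
Insert 46: [46, 38, 14, 2]
Insert 14: [46, 38, 14, 2, 14]
Insert 16: [46, 38, 16, 2, 14, 14]

Final heap: [46, 38, 16, 2, 14, 14]


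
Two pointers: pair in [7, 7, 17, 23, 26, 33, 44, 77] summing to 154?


lo=0(7)+hi=7(77)=84
lo=1(7)+hi=7(77)=84
lo=2(17)+hi=7(77)=94
lo=3(23)+hi=7(77)=100
lo=4(26)+hi=7(77)=103
lo=5(33)+hi=7(77)=110
lo=6(44)+hi=7(77)=121

No pair found


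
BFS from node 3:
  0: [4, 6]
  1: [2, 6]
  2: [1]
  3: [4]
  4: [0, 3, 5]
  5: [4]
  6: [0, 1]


Visit 3, enqueue [4]
Visit 4, enqueue [0, 5]
Visit 0, enqueue [6]
Visit 5, enqueue []
Visit 6, enqueue [1]
Visit 1, enqueue [2]
Visit 2, enqueue []

BFS order: [3, 4, 0, 5, 6, 1, 2]
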